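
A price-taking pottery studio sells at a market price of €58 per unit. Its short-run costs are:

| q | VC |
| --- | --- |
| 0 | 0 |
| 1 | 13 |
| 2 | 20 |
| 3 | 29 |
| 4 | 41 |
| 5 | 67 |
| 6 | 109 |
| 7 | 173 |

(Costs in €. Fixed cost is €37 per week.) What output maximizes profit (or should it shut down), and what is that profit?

Tabulate TR − TC: q=0: -37; q=1: 8; q=2: 59; q=3: 108; q=4: 154; q=5: 186; q=6: 202; q=7: 196.
Profit is maximized at q = 6. AVC there is 109/6 = €18.17 ≤ P, so producing beats shutting down (which would give -€37).

q = 6; profit = €202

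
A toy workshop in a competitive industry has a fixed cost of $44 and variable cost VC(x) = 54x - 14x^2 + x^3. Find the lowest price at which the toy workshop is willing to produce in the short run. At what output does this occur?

$5 per unit, at x = 7

The firm shuts down when price falls below the minimum of average variable cost. AVC = VC/x = 54 - 14x + x^2.
dAVC/dx = -14 + 2x = 0 gives x = 7. min AVC = 54 - 14·7 + 7^2 = 5.
For P < $5 the firm produces nothing.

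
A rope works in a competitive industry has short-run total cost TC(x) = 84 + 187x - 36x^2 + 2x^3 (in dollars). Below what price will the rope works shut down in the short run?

The firm shuts down when price falls below the minimum of average variable cost. AVC = VC/x = 187 - 36x + 2x^2.
dAVC/dx = -36 + 4x = 0 gives x = 9. min AVC = 187 - 36·9 + 2·9^2 = 25.
So the shutdown price is $25.

$25 per unit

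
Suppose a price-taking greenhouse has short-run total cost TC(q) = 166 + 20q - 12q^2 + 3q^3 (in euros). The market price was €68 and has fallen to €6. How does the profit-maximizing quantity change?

AVC = 20 - 12q + 3q^2, minimized at q = 2 where min AVC = €8. MC = 20 - 24q + 9q^2.
With P = €68 above the shutdown price, P = MC gives q = 4.
At P = €6 < min AVC = €8, price no longer covers variable cost at any output, so the firm shuts down: q = 0.

Output falls from 4 to 0 (the firm shuts down)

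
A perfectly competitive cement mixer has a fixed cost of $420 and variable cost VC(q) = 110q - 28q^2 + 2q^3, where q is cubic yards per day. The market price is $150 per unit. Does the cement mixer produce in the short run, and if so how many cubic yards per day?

Produce at q = 10

Strip out fixed cost: VC = 110q - 28q^2 + 2q^3. Then AVC = 110 - 28q + 2q^2 and MC = 110 - 56q + 6q^2.
AVC hits its minimum where MC = AVC, at q = 7, giving min AVC = 110 - 28·7 + 2·7^2 = $12.
Since P = $150 ≥ min AVC = $12, price covers variable cost and the firm should produce.
Solving P = MC: -40 - 56q + 6q^2 = 0 ⇒ q = -2/3 or 10. On the upward-sloping branch, q* = 10.
Check: AVC at q = 10 is $30 ≤ P, so revenue covers variable cost.
Profit = P·q − TC = 150·10 − 720 = $780.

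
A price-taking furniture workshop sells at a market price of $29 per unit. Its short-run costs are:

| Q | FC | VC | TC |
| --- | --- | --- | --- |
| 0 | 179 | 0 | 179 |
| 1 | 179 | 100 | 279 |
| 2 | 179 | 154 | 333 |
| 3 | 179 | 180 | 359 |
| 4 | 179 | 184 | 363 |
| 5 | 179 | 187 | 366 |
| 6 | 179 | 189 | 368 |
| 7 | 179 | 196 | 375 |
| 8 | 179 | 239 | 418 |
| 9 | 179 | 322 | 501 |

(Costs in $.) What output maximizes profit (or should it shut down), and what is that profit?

Q = 7; profit = -$172

Compute π = P·Q − TC at each output: Q=0: -179; Q=1: -250; Q=2: -275; Q=3: -272; Q=4: -247; Q=5: -221; Q=6: -194; Q=7: -172; Q=8: -186; Q=9: -240.
Profit is maximized at Q = 7. AVC there is 196/7 = $28 ≤ P, so producing beats shutting down (which would give -$179).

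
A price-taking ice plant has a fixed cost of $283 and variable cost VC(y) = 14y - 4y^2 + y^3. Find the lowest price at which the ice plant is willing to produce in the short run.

$10 per unit

The firm shuts down when price falls below the minimum of average variable cost. AVC = VC/y = 14 - 4y + y^2.
At the minimum of AVC, MC = AVC. MC = 14 - 8y + 3y^2; setting MC = AVC gives 2y^2 - 4y = 0, so y = 2. min AVC = 10.
For P < $10 the firm produces nothing.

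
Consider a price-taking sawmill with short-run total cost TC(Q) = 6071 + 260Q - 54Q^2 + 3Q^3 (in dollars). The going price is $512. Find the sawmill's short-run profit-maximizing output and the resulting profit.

AVC = 260 - 54Q + 3Q^2; min AVC = $17 at Q = 9. Since P = $512 ≥ min AVC, the firm produces.
With MC = 260 - 108Q + 9Q^2, P = MC on the upward-sloping part at Q* = 14.
TR = 512·14 = 7168. TC = 6071 + 1288 = 7359. Profit = 7168 − 7359 = -$191.
By producing, the firm covers all variable cost plus $5880 of fixed cost; shutting down would lose the full $6071.

Profit = -$191 at Q = 14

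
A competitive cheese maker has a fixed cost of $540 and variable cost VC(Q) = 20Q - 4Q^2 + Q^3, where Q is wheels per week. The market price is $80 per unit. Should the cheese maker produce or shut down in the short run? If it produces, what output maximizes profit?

Produce at Q = 6

Strip out fixed cost: VC = 20Q - 4Q^2 + Q^3. Then AVC = 20 - 4Q + Q^2 and MC = 20 - 8Q + 3Q^2.
AVC is minimized where dAVC/dQ = -4 + 2Q = 0, at Q = 2; min AVC = 20 - 4·2 + 2^2 = $16.
P = $80 exceeds min AVC = $16, so the firm stays open.
Solving P = MC: -60 - 8Q + 3Q^2 = 0 ⇒ Q = -10/3 or 6. On the upward-sloping branch, Q* = 6.
Check: AVC at Q = 6 is $32 ≤ P, so revenue covers variable cost.
Profit = P·Q − TC = 80·6 − 732 = -$252, a loss, but smaller than the $540 fixed cost the firm would lose by shutting down.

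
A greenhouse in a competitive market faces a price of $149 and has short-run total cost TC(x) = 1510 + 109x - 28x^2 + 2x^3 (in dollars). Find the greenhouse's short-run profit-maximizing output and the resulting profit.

AVC = 109 - 28x + 2x^2 has its minimum $11 at x = 7; price $149 clears that bar, so the firm operates.
With MC = 109 - 56x + 6x^2, P = MC on the upward-sloping part at x* = 10.
TR = 149·10 = 1490. TC = 1510 + 290 = 1800. Profit = 1490 − 1800 = -$310.
That loss of $310 beats the $1510 the firm would lose by shutting down; producing recovers $1200 of fixed cost.

Profit = -$310 at x = 10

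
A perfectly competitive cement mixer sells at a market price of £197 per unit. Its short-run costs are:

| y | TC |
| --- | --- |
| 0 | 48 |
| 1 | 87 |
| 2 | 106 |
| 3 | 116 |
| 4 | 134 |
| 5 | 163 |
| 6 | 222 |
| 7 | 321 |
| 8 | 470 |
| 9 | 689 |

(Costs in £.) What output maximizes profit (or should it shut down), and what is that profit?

y = 8; profit = £1106

Tabulate TR − TC: y=0: -48; y=1: 110; y=2: 288; y=3: 475; y=4: 654; y=5: 822; y=6: 960; y=7: 1058; y=8: 1106; y=9: 1084.
Profit is maximized at y = 8. AVC there is 422/8 = £52.75 ≤ P, so producing beats shutting down (which would give -£48).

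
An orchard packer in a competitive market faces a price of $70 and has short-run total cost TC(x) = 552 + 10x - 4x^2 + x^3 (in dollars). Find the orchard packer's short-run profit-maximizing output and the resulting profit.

AVC = 10 - 4x + x^2 has its minimum $6 at x = 2; price $70 clears that bar, so the firm operates.
MC = 10 - 8x + 3x^2. Setting P = MC and taking the root on the rising branch gives x* = 6.
TR = 70·6 = 420. TC = 552 + 132 = 684. Profit = 420 − 684 = -$264.
That loss of $264 beats the $552 the firm would lose by shutting down; producing recovers $288 of fixed cost.

Profit = -$264 at x = 6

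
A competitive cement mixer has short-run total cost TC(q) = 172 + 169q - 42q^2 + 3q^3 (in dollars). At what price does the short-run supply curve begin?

$22 per unit

The shutdown price is the minimum of AVC. VC = 169q - 42q^2 + 3q^3, so AVC = 169 - 42q + 3q^2.
At the minimum of AVC, MC = AVC. MC = 169 - 84q + 9q^2; setting MC = AVC gives 6q^2 - 42q = 0, so q = 7. min AVC = 22.
So the shutdown price is $22.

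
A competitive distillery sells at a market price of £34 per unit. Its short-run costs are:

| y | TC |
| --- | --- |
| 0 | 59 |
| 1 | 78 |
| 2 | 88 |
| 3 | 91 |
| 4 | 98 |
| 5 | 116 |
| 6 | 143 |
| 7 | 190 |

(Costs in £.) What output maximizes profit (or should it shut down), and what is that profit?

y = 6; profit = £61

Tabulate TR − TC: y=0: -59; y=1: -44; y=2: -20; y=3: 11; y=4: 38; y=5: 54; y=6: 61; y=7: 48.
Profit is maximized at y = 6. AVC there is 84/6 = £14 ≤ P, so producing beats shutting down (which would give -£59).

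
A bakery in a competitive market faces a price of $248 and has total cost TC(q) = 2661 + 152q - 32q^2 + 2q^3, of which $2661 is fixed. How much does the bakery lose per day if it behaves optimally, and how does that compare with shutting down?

AVC = 152 - 32q + 2q^2 has its minimum $24 at q = 8; price $248 clears that bar, so the firm operates.
With MC = 152 - 64q + 6q^2, P = MC on the upward-sloping part at q* = 12.
TR = 248·12 = 2976. TC = 2661 + 672 = 3333. Profit = 2976 − 3333 = -$357.
That loss of $357 beats the $2661 the firm would lose by shutting down; producing recovers $2304 of fixed cost.

Profit = -$357 at q = 12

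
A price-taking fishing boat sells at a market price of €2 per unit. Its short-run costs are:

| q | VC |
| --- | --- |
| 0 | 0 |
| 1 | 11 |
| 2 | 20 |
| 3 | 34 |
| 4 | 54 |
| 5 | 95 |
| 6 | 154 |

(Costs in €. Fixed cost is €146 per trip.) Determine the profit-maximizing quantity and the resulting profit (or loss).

Compute π = P·q − TC at each output: q=0: -146; q=1: -155; q=2: -162; q=3: -174; q=4: -192; q=5: -231; q=6: -288.
Profit is highest at q = 0. Equivalently, the lowest AVC in the table is 20/2 ≈ €10 at q = 2, and P = €2 falls below it — price never covers variable cost, so the firm shuts down and loses only its fixed cost.

q = 0 (shut down); profit = -€146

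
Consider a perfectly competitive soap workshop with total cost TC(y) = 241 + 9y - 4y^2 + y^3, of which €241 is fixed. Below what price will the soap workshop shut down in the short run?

Short-run supply begins at min AVC. From VC = 9y - 4y^2 + y^3, AVC = 9 - 4y + y^2.
At the minimum of AVC, MC = AVC. MC = 9 - 8y + 3y^2; setting MC = AVC gives 2y^2 - 4y = 0, so y = 2. min AVC = 5.
The firm shuts down for any P below €5.

€5 per unit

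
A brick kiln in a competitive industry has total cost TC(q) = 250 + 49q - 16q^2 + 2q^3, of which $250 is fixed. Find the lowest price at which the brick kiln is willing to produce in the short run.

The shutdown price is the minimum of AVC. VC = 49q - 16q^2 + 2q^3, so AVC = 49 - 16q + 2q^2.
At the minimum of AVC, MC = AVC. MC = 49 - 32q + 6q^2; setting MC = AVC gives 4q^2 - 16q = 0, so q = 4. min AVC = 17.
The firm shuts down for any P below $17.

$17 per unit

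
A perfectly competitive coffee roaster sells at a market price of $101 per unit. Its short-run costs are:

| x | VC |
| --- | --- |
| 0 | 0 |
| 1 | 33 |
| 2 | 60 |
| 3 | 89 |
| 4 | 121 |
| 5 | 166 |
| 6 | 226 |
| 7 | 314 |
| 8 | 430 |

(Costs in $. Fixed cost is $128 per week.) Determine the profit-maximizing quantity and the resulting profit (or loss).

x = 7; profit = $265

Tabulate TR − TC: x=0: -128; x=1: -60; x=2: 14; x=3: 86; x=4: 155; x=5: 211; x=6: 252; x=7: 265; x=8: 250.
Profit is maximized at x = 7. AVC there is 314/7 = $44.86 ≤ P, so producing beats shutting down (which would give -$128).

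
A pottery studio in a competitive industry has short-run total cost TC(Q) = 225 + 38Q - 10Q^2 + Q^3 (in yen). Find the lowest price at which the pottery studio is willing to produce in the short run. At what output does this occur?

¥13 per unit, at Q = 5

The shutdown price is the minimum of AVC. VC = 38Q - 10Q^2 + Q^3, so AVC = 38 - 10Q + Q^2.
dAVC/dQ = -10 + 2Q = 0 gives Q = 5. min AVC = 38 - 10·5 + 5^2 = 13.
So the shutdown price is ¥13.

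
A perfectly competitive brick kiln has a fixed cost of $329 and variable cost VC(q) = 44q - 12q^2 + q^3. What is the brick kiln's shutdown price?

$8 per unit

The shutdown price is the minimum of AVC. VC = 44q - 12q^2 + q^3, so AVC = 44 - 12q + q^2.
At the minimum of AVC, MC = AVC. MC = 44 - 24q + 3q^2; setting MC = AVC gives 2q^2 - 12q = 0, so q = 6. min AVC = 8.
The firm shuts down for any P below $8.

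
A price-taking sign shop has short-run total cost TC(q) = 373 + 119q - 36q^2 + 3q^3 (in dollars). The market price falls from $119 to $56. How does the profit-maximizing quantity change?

Output falls from 8 to 7

MC = 119 - 72q + 9q^2; the shutdown threshold is min AVC = $11 (at q = 6).
With P = $119 above the shutdown price, P = MC gives q = 8.
At P = $56 ≥ min AVC, set P = MC: q = 7. The firm stays open but cuts output.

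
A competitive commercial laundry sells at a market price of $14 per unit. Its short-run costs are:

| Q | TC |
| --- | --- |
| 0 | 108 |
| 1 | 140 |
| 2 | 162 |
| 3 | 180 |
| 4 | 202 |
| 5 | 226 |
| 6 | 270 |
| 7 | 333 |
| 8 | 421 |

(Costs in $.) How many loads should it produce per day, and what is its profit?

Compute π = P·Q − TC at each output: Q=0: -108; Q=1: -126; Q=2: -134; Q=3: -138; Q=4: -146; Q=5: -156; Q=6: -186; Q=7: -235; Q=8: -309.
Profit is highest at Q = 0. Equivalently, the lowest AVC in the table is 94/4 ≈ $23.50 at Q = 4, and P = $14 falls below it — price never covers variable cost, so the firm shuts down and loses only its fixed cost.

Q = 0 (shut down); profit = -$108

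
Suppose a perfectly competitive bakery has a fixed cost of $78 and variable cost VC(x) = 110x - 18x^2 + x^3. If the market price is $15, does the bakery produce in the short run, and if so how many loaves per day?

From TC, MC = TC'(x) = 110 - 36x + 3x^2 and AVC = VC/x = 110 - 18x + x^2.
AVC is minimized where dAVC/dx = -18 + 2x = 0, at x = 9; min AVC = 110 - 18·9 + 9^2 = $29.
With P < min AVC ($15 < $29), every unit sold adds to the loss.
Shutting down limits the loss to fixed cost, $78.

Shut down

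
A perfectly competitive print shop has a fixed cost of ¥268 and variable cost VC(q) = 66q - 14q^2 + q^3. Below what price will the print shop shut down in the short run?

¥17 per unit

Short-run supply begins at min AVC. From VC = 66q - 14q^2 + q^3, AVC = 66 - 14q + q^2.
dAVC/dq = -14 + 2q = 0 gives q = 7. min AVC = 66 - 14·7 + 7^2 = 17.
So the shutdown price is ¥17.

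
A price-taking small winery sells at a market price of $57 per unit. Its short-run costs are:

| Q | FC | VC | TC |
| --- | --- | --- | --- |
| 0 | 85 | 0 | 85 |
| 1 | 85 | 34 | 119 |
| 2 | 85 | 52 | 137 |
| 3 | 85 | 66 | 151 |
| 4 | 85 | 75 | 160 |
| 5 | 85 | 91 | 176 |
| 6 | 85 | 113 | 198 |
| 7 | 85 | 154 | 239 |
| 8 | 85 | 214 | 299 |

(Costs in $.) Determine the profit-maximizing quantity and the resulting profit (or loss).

Q = 7; profit = $160

Tabulate TR − TC: Q=0: -85; Q=1: -62; Q=2: -23; Q=3: 20; Q=4: 68; Q=5: 109; Q=6: 144; Q=7: 160; Q=8: 157.
Profit is maximized at Q = 7. AVC there is 154/7 = $22 ≤ P, so producing beats shutting down (which would give -$85).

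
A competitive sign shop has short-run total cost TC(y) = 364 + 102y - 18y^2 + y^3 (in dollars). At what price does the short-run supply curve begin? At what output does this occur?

$21 per unit, at y = 9

Short-run supply begins at min AVC. From VC = 102y - 18y^2 + y^3, AVC = 102 - 18y + y^2.
At the minimum of AVC, MC = AVC. MC = 102 - 36y + 3y^2; setting MC = AVC gives 2y^2 - 18y = 0, so y = 9. min AVC = 21.
For P < $21 the firm produces nothing.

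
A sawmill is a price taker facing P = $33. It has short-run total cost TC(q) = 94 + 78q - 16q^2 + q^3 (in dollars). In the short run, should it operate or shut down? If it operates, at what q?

Produce at q = 9

Variable cost is VC = 78q - 16q^2 + q^3, so AVC = VC/q = 78 - 16q + q^2 and MC = dTC/dq = 78 - 32q + 3q^2.
The AVC parabola has its vertex at q = 16/2 = 8, where AVC = 78 - 16·8 + 8^2 = $14.
Since P = $33 ≥ min AVC = $14, price covers variable cost and the firm should produce.
Solving P = MC: 45 - 32q + 3q^2 = 0 ⇒ q = 5/3 or 9. On the upward-sloping branch, q* = 9.
Check: AVC at q = 9 is $15 ≤ P, so revenue covers variable cost.
Profit = P·q − TC = 33·9 − 229 = $68.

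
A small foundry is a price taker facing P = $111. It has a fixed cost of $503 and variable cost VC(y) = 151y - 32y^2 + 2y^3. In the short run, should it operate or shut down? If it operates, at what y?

Produce at y = 10

From TC, MC = TC'(y) = 151 - 64y + 6y^2 and AVC = VC/y = 151 - 32y + 2y^2.
The AVC parabola has its vertex at y = 32/4 = 8, where AVC = 151 - 32·8 + 2·8^2 = $23.
P = $111 exceeds min AVC = $23, so the firm stays open.
Set P = MC: 111 = 151 - 64y + 6y^2 → 40 - 64y + 6y^2 = 0. The roots are y = 2/3 and y = 10; the profit-maximizing output is on the rising part of MC, so y* = 10.
Check: AVC at y = 10 is $31 ≤ P, so revenue covers variable cost.
Profit = P·y − TC = 111·10 − 813 = $297.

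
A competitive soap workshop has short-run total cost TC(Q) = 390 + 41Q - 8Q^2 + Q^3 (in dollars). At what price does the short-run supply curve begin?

The shutdown price is the minimum of AVC. VC = 41Q - 8Q^2 + Q^3, so AVC = 41 - 8Q + Q^2.
At the minimum of AVC, MC = AVC. MC = 41 - 16Q + 3Q^2; setting MC = AVC gives 2Q^2 - 8Q = 0, so Q = 4. min AVC = 25.
For P < $25 the firm produces nothing.

$25 per unit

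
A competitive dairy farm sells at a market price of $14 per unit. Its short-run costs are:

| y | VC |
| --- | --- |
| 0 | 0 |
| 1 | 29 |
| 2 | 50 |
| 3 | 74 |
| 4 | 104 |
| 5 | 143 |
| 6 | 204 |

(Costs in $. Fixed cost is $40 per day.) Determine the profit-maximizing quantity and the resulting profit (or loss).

y = 0 (shut down); profit = -$40

Profit at each row (π = 14y − TC): y=0: -40; y=1: -55; y=2: -62; y=3: -72; y=4: -88; y=5: -113; y=6: -160.
Profit is highest at y = 0. Equivalently, the lowest AVC in the table is 74/3 ≈ $24.67 at y = 3, and P = $14 falls below it — price never covers variable cost, so the firm shuts down and loses only its fixed cost.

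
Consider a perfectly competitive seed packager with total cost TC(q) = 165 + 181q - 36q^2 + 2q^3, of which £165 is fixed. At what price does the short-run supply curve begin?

The firm shuts down when price falls below the minimum of average variable cost. AVC = VC/q = 181 - 36q + 2q^2.
At the minimum of AVC, MC = AVC. MC = 181 - 72q + 6q^2; setting MC = AVC gives 4q^2 - 36q = 0, so q = 9. min AVC = 19.
The firm shuts down for any P below £19.

£19 per unit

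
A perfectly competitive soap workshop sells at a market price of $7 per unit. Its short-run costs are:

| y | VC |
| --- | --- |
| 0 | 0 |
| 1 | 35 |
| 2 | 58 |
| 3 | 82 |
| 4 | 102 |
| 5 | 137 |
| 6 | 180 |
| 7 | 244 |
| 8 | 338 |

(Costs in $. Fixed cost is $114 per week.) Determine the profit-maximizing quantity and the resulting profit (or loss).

y = 0 (shut down); profit = -$114

Tabulate TR − TC: y=0: -114; y=1: -142; y=2: -158; y=3: -175; y=4: -188; y=5: -216; y=6: -252; y=7: -309; y=8: -396.
Profit is highest at y = 0. Equivalently, the lowest AVC in the table is 102/4 ≈ $25.50 at y = 4, and P = $7 falls below it — price never covers variable cost, so the firm shuts down and loses only its fixed cost.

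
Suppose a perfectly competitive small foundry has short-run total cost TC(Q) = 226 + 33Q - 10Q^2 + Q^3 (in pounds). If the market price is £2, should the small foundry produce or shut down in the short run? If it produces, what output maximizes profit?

Shut down

From TC, MC = TC'(Q) = 33 - 20Q + 3Q^2 and AVC = VC/Q = 33 - 10Q + Q^2.
AVC is minimized where dAVC/dQ = -10 + 2Q = 0, at Q = 5; min AVC = 33 - 10·5 + 5^2 = £8.
P = £2 lies below min AVC = £8; no output level covers variable cost.
The firm minimizes its loss by shutting down and losing only its fixed cost of £226.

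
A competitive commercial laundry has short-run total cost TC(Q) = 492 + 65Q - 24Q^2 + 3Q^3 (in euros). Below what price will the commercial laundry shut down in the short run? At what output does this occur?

€17 per unit, at Q = 4

The shutdown price is the minimum of AVC. VC = 65Q - 24Q^2 + 3Q^3, so AVC = 65 - 24Q + 3Q^2.
dAVC/dQ = -24 + 6Q = 0 gives Q = 4. min AVC = 65 - 24·4 + 3·4^2 = 17.
The firm shuts down for any P below €17.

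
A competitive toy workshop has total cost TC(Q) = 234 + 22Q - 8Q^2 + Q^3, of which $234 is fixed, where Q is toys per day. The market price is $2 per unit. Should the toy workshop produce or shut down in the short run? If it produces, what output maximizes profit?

Shut down

Variable cost is VC = 22Q - 8Q^2 + Q^3, so AVC = VC/Q = 22 - 8Q + Q^2 and MC = dTC/dQ = 22 - 16Q + 3Q^2.
AVC is minimized where dAVC/dQ = -8 + 2Q = 0, at Q = 4; min AVC = 22 - 8·4 + 4^2 = $6.
Since P = $2 < min AVC = $6, price fails to cover variable cost at any output.
The firm minimizes its loss by shutting down and losing only its fixed cost of $234.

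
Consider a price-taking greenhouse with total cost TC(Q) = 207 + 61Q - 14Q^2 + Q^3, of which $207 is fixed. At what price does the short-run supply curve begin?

$12 per unit

The firm shuts down when price falls below the minimum of average variable cost. AVC = VC/Q = 61 - 14Q + Q^2.
At the minimum of AVC, MC = AVC. MC = 61 - 28Q + 3Q^2; setting MC = AVC gives 2Q^2 - 14Q = 0, so Q = 7. min AVC = 12.
For P < $12 the firm produces nothing.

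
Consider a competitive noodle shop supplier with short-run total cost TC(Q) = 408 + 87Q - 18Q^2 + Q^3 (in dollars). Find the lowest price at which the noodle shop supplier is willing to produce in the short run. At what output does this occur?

The shutdown price is the minimum of AVC. VC = 87Q - 18Q^2 + Q^3, so AVC = 87 - 18Q + Q^2.
At the minimum of AVC, MC = AVC. MC = 87 - 36Q + 3Q^2; setting MC = AVC gives 2Q^2 - 18Q = 0, so Q = 9. min AVC = 6.
The firm shuts down for any P below $6.

$6 per unit, at Q = 9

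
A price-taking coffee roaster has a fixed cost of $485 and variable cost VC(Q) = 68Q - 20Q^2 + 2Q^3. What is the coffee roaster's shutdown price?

$18 per unit

The shutdown price is the minimum of AVC. VC = 68Q - 20Q^2 + 2Q^3, so AVC = 68 - 20Q + 2Q^2.
At the minimum of AVC, MC = AVC. MC = 68 - 40Q + 6Q^2; setting MC = AVC gives 4Q^2 - 20Q = 0, so Q = 5. min AVC = 18.
For P < $18 the firm produces nothing.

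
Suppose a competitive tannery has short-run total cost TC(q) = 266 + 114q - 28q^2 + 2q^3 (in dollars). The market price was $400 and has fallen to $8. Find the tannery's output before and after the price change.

MC = 114 - 56q + 6q^2; the shutdown threshold is min AVC = $16 (at q = 7).
With P = $400 above the shutdown price, P = MC gives q = 13.
At P = $8 < min AVC = $16, price no longer covers variable cost at any output, so the firm shuts down: q = 0.

Output falls from 13 to 0 (the firm shuts down)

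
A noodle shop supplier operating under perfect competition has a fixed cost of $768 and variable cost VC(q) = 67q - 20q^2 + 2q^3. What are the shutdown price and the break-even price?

Shutdown price = $17; break-even price = $131

AVC = 67 - 20q + 2q^2; minimized at q = 5, giving min AVC = $17. That is the shutdown price.
ATC = 768/q + 67 - 20q + 2q^2. Setting dATC/dq = −768/q^2 − 20 + 4q = 0 gives q = 8 (since 4·8^3 − 20·8^2 = 768).
min ATC = 768/8 + 67 − 20·8 + 2·8^2 = $131. That is the break-even price.
Between these two prices the firm operates at a loss; above $131 it earns a profit.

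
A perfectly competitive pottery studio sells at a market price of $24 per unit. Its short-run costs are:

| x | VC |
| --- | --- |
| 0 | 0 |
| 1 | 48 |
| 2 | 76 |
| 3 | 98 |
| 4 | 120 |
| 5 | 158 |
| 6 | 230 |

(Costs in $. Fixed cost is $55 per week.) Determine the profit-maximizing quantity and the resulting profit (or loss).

Tabulate TR − TC: x=0: -55; x=1: -79; x=2: -83; x=3: -81; x=4: -79; x=5: -93; x=6: -141.
Profit is highest at x = 0. Equivalently, the lowest AVC in the table is 120/4 ≈ $30 at x = 4, and P = $24 falls below it — price never covers variable cost, so the firm shuts down and loses only its fixed cost.

x = 0 (shut down); profit = -$55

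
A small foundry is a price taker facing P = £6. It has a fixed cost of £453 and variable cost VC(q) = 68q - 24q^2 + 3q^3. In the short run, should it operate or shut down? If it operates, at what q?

From TC, MC = TC'(q) = 68 - 48q + 9q^2 and AVC = VC/q = 68 - 24q + 3q^2.
AVC hits its minimum where MC = AVC, at q = 4, giving min AVC = 68 - 24·4 + 3·4^2 = £20.
Since P = £6 < min AVC = £20, price fails to cover variable cost at any output.
The firm minimizes its loss by shutting down and losing only its fixed cost of £453.

Shut down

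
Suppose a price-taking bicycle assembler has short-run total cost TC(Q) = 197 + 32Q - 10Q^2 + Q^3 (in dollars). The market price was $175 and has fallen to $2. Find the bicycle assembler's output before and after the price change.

MC = 32 - 20Q + 3Q^2; the shutdown threshold is min AVC = $7 (at Q = 5).
With P = $175 above the shutdown price, P = MC gives Q = 11.
At P = $2 < min AVC = $7, price no longer covers variable cost at any output, so the firm shuts down: Q = 0.

Output falls from 11 to 0 (the firm shuts down)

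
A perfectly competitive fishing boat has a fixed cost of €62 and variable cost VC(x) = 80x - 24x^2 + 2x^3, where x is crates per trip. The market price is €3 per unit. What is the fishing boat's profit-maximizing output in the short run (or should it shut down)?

From TC, MC = TC'(x) = 80 - 48x + 6x^2 and AVC = VC/x = 80 - 24x + 2x^2.
The AVC parabola has its vertex at x = 24/4 = 6, where AVC = 80 - 24·6 + 2·6^2 = €8.
P = €3 lies below min AVC = €8; no output level covers variable cost.
Best response: produce nothing and absorb the €62 fixed cost.

Shut down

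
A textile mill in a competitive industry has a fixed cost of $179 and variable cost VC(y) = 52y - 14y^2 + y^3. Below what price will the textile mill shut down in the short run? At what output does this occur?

The shutdown price is the minimum of AVC. VC = 52y - 14y^2 + y^3, so AVC = 52 - 14y + y^2.
dAVC/dy = -14 + 2y = 0 gives y = 7. min AVC = 52 - 14·7 + 7^2 = 3.
For P < $3 the firm produces nothing.

$3 per unit, at y = 7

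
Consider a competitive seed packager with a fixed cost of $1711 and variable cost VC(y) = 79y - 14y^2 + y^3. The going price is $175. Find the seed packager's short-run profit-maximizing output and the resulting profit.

AVC = 79 - 14y + y^2 has its minimum $30 at y = 7; price $175 clears that bar, so the firm operates.
MC = 79 - 28y + 3y^2. Setting P = MC and taking the root on the rising branch gives y* = 12.
TR = 175·12 = 2100. TC = 1711 + 660 = 2371. Profit = 2100 − 2371 = -$271.
That loss of $271 beats the $1711 the firm would lose by shutting down; producing recovers $1440 of fixed cost.

Profit = -$271 at y = 12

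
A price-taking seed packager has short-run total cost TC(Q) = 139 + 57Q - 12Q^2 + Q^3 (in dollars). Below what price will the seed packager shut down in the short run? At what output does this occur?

$21 per unit, at Q = 6

The shutdown price is the minimum of AVC. VC = 57Q - 12Q^2 + Q^3, so AVC = 57 - 12Q + Q^2.
At the minimum of AVC, MC = AVC. MC = 57 - 24Q + 3Q^2; setting MC = AVC gives 2Q^2 - 12Q = 0, so Q = 6. min AVC = 21.
The firm shuts down for any P below $21.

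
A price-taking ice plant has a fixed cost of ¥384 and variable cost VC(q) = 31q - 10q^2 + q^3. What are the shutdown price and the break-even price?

Shutdown price = min AVC. AVC = 31 - 10q + q^2, with vertex at q = 5 and minimum ¥6.
ATC = 384/q + 31 - 10q + q^2. Setting dATC/dq = −384/q^2 − 10 + 2q = 0 gives q = 8 (since 2·8^3 − 10·8^2 = 384).
min ATC = 384/8 + 31 − 10·8 + 8^2 = ¥63. That is the break-even price.
For ¥6 ≤ P < ¥63 the firm produces at a loss; below ¥6 it shuts down.

Shutdown price = ¥6; break-even price = ¥63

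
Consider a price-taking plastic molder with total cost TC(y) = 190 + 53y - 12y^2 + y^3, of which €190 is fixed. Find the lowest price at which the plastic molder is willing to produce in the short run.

€17 per unit

The firm shuts down when price falls below the minimum of average variable cost. AVC = VC/y = 53 - 12y + y^2.
At the minimum of AVC, MC = AVC. MC = 53 - 24y + 3y^2; setting MC = AVC gives 2y^2 - 12y = 0, so y = 6. min AVC = 17.
For P < €17 the firm produces nothing.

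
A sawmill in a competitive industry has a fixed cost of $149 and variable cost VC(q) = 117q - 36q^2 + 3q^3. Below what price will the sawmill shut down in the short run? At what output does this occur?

The shutdown price is the minimum of AVC. VC = 117q - 36q^2 + 3q^3, so AVC = 117 - 36q + 3q^2.
At the minimum of AVC, MC = AVC. MC = 117 - 72q + 9q^2; setting MC = AVC gives 6q^2 - 36q = 0, so q = 6. min AVC = 9.
The firm shuts down for any P below $9.

$9 per unit, at q = 6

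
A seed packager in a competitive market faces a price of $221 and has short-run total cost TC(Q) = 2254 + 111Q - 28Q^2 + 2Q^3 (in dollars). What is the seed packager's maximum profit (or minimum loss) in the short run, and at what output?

AVC = 111 - 28Q + 2Q^2; min AVC = $13 at Q = 7. Since P = $221 ≥ min AVC, the firm produces.
MC = 111 - 56Q + 6Q^2. Setting P = MC and taking the root on the rising branch gives Q* = 11.
TR = 221·11 = 2431. TC = 2254 + 495 = 2749. Profit = 2431 − 2749 = -$318.
Shutting down would mean losing the fixed cost of $2254, so operating at a loss of $318 is better by $1936.

Profit = -$318 at Q = 11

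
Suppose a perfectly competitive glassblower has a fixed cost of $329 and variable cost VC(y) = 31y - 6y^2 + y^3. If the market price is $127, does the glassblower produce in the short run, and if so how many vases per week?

From TC, MC = TC'(y) = 31 - 12y + 3y^2 and AVC = VC/y = 31 - 6y + y^2.
AVC is minimized where dAVC/dy = -6 + 2y = 0, at y = 3; min AVC = 31 - 6·3 + 3^2 = $22.
Because $127 ≥ $22, revenue can cover variable cost; the firm operates.
P = MC gives -96 - 12y + 3y^2 = 0, with roots -4 and 8. Take the larger (rising MC): y* = 8.
Check: AVC at y = 8 is $47 ≤ P, so revenue covers variable cost.
Profit = P·y − TC = 127·8 − 705 = $311.

Produce at y = 8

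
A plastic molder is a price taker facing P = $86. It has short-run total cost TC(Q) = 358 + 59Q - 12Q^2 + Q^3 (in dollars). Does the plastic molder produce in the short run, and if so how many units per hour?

Produce at Q = 9

Variable cost is VC = 59Q - 12Q^2 + Q^3, so AVC = VC/Q = 59 - 12Q + Q^2 and MC = dTC/dQ = 59 - 24Q + 3Q^2.
AVC hits its minimum where MC = AVC, at Q = 6, giving min AVC = 59 - 12·6 + 6^2 = $23.
Because $86 ≥ $23, revenue can cover variable cost; the firm operates.
Solving P = MC: -27 - 24Q + 3Q^2 = 0 ⇒ Q = -1 or 9. On the upward-sloping branch, Q* = 9.
Check: AVC at Q = 9 is $32 ≤ P, so revenue covers variable cost.
Profit = P·Q − TC = 86·9 − 646 = $128.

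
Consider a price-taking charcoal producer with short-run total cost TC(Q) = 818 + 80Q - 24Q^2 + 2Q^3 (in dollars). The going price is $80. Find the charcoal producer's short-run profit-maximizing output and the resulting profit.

AVC = 80 - 24Q + 2Q^2; min AVC = $8 at Q = 6. Since P = $80 ≥ min AVC, the firm produces.
MC = 80 - 48Q + 6Q^2. Setting P = MC and taking the root on the rising branch gives Q* = 8.
TR = 80·8 = 640. TC = 818 + 128 = 946. Profit = 640 − 946 = -$306.
Shutting down would mean losing the fixed cost of $818, so operating at a loss of $306 is better by $512.

Profit = -$306 at Q = 8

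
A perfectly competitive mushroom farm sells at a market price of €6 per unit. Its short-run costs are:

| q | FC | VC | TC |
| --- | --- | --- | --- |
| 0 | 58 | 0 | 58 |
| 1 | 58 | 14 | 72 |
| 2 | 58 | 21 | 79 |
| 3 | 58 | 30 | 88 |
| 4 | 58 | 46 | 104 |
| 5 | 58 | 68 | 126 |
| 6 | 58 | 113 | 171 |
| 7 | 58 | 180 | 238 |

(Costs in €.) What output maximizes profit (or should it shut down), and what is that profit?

q = 0 (shut down); profit = -€58

Tabulate TR − TC: q=0: -58; q=1: -66; q=2: -67; q=3: -70; q=4: -80; q=5: -96; q=6: -135; q=7: -196.
Profit is highest at q = 0. Equivalently, the lowest AVC in the table is 30/3 ≈ €10 at q = 3, and P = €6 falls below it — price never covers variable cost, so the firm shuts down and loses only its fixed cost.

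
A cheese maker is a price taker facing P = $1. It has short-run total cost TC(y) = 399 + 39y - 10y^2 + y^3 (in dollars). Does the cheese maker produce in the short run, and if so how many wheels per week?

Shut down

From TC, MC = TC'(y) = 39 - 20y + 3y^2 and AVC = VC/y = 39 - 10y + y^2.
The AVC parabola has its vertex at y = 10/2 = 5, where AVC = 39 - 10·5 + 5^2 = $14.
P = $1 lies below min AVC = $14; no output level covers variable cost.
The firm minimizes its loss by shutting down and losing only its fixed cost of $399.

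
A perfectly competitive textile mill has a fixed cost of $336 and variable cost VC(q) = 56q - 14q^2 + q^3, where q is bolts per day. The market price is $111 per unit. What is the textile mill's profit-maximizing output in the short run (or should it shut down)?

Produce at q = 11

From TC, MC = TC'(q) = 56 - 28q + 3q^2 and AVC = VC/q = 56 - 14q + q^2.
AVC hits its minimum where MC = AVC, at q = 7, giving min AVC = 56 - 14·7 + 7^2 = $7.
Since P = $111 ≥ min AVC = $7, price covers variable cost and the firm should produce.
P = MC gives -55 - 28q + 3q^2 = 0, with roots -5/3 and 11. Take the larger (rising MC): q* = 11.
Check: AVC at q = 11 is $23 ≤ P, so revenue covers variable cost.
Profit = P·q − TC = 111·11 − 589 = $632.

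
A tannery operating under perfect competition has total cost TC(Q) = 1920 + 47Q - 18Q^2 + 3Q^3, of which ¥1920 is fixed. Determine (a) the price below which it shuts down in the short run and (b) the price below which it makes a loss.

Shutdown price = min AVC. AVC = 47 - 18Q + 3Q^2, with vertex at Q = 3 and minimum ¥20.
ATC = 1920/Q + 47 - 18Q + 3Q^2. Setting dATC/dQ = −1920/Q^2 − 18 + 6Q = 0 gives Q = 8 (since 6·8^3 − 18·8^2 = 1920).
min ATC = 1920/8 + 47 − 18·8 + 3·8^2 = ¥335. That is the break-even price.
Between these two prices the firm operates at a loss; above ¥335 it earns a profit.

Shutdown price = ¥20; break-even price = ¥335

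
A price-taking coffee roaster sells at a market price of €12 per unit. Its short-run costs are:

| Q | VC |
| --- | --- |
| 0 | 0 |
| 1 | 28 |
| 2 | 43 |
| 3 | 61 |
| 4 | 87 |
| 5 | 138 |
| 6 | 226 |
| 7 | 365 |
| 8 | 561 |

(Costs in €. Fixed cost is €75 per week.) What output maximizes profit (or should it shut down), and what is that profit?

Profit at each row (π = 12Q − TC): Q=0: -75; Q=1: -91; Q=2: -94; Q=3: -100; Q=4: -114; Q=5: -153; Q=6: -229; Q=7: -356; Q=8: -540.
Profit is highest at Q = 0. Equivalently, the lowest AVC in the table is 61/3 ≈ €20.33 at Q = 3, and P = €12 falls below it — price never covers variable cost, so the firm shuts down and loses only its fixed cost.

Q = 0 (shut down); profit = -€75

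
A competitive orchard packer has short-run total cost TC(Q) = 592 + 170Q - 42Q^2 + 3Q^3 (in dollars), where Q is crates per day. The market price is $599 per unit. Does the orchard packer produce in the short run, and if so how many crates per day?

Produce at Q = 13

Variable cost is VC = 170Q - 42Q^2 + 3Q^3, so AVC = VC/Q = 170 - 42Q + 3Q^2 and MC = dTC/dQ = 170 - 84Q + 9Q^2.
The AVC parabola has its vertex at Q = 42/6 = 7, where AVC = 170 - 42·7 + 3·7^2 = $23.
Because $599 ≥ $23, revenue can cover variable cost; the firm operates.
Set P = MC: 599 = 170 - 84Q + 9Q^2 → -429 - 84Q + 9Q^2 = 0. The roots are Q = -11/3 and Q = 13; the profit-maximizing output is on the rising part of MC, so Q* = 13.
Check: AVC at Q = 13 is $131 ≤ P, so revenue covers variable cost.
Profit = P·Q − TC = 599·13 − 2295 = $5492.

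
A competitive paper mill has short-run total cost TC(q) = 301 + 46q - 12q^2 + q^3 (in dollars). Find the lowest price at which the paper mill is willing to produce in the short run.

The firm shuts down when price falls below the minimum of average variable cost. AVC = VC/q = 46 - 12q + q^2.
dAVC/dq = -12 + 2q = 0 gives q = 6. min AVC = 46 - 12·6 + 6^2 = 10.
The firm shuts down for any P below $10.

$10 per unit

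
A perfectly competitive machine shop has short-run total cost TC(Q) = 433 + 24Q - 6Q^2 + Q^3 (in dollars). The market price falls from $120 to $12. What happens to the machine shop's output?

AVC = 24 - 6Q + Q^2, minimized at Q = 3 where min AVC = $15. MC = 24 - 12Q + 3Q^2.
With P = $120 above the shutdown price, P = MC gives Q = 8.
At P = $12 < min AVC = $15, price no longer covers variable cost at any output, so the firm shuts down: Q = 0.

Output falls from 8 to 0 (the firm shuts down)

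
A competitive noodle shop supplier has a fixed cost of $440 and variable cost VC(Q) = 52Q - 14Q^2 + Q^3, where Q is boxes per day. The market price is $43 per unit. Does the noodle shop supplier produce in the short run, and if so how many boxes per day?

Strip out fixed cost: VC = 52Q - 14Q^2 + Q^3. Then AVC = 52 - 14Q + Q^2 and MC = 52 - 28Q + 3Q^2.
AVC hits its minimum where MC = AVC, at Q = 7, giving min AVC = 52 - 14·7 + 7^2 = $3.
P = $43 exceeds min AVC = $3, so the firm stays open.
P = MC gives 9 - 28Q + 3Q^2 = 0, with roots 1/3 and 9. Take the larger (rising MC): Q* = 9.
Check: AVC at Q = 9 is $7 ≤ P, so revenue covers variable cost.
Profit = P·Q − TC = 43·9 − 503 = -$116, a loss, but smaller than the $440 fixed cost the firm would lose by shutting down.

Produce at Q = 9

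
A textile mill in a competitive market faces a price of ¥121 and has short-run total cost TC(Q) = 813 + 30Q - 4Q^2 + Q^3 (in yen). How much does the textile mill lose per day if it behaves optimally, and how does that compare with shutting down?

AVC = 30 - 4Q + Q^2; min AVC = ¥26 at Q = 2. Since P = ¥121 ≥ min AVC, the firm produces.
MC = 30 - 8Q + 3Q^2. Setting P = MC and taking the root on the rising branch gives Q* = 7.
TR = 121·7 = 847. TC = 813 + 357 = 1170. Profit = 847 − 1170 = -¥323.
That loss of ¥323 beats the ¥813 the firm would lose by shutting down; producing recovers ¥490 of fixed cost.

Profit = -¥323 at Q = 7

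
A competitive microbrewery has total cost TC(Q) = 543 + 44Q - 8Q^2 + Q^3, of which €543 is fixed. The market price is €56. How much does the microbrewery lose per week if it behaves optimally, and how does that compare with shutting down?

AVC = 44 - 8Q + Q^2 has its minimum €28 at Q = 4; price €56 clears that bar, so the firm operates.
MC = 44 - 16Q + 3Q^2. Setting P = MC and taking the root on the rising branch gives Q* = 6.
TR = 56·6 = 336. TC = 543 + 192 = 735. Profit = 336 − 735 = -€399.
That loss of €399 beats the €543 the firm would lose by shutting down; producing recovers €144 of fixed cost.

Profit = -€399 at Q = 6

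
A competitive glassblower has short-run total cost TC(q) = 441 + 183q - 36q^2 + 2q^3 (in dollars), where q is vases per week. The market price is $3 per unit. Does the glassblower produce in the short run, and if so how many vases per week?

Shut down

Variable cost is VC = 183q - 36q^2 + 2q^3, so AVC = VC/q = 183 - 36q + 2q^2 and MC = dTC/dq = 183 - 72q + 6q^2.
AVC is minimized where dAVC/dq = -36 + 4q = 0, at q = 9; min AVC = 183 - 36·9 + 2·9^2 = $21.
With P < min AVC ($3 < $21), every unit sold adds to the loss.
The firm minimizes its loss by shutting down and losing only its fixed cost of $441.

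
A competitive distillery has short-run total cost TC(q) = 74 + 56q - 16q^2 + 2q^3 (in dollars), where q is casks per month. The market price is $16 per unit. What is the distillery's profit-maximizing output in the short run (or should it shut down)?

Shut down

From TC, MC = TC'(q) = 56 - 32q + 6q^2 and AVC = VC/q = 56 - 16q + 2q^2.
The AVC parabola has its vertex at q = 16/4 = 4, where AVC = 56 - 16·4 + 2·4^2 = $24.
Since P = $16 < min AVC = $24, price fails to cover variable cost at any output.
The firm minimizes its loss by shutting down and losing only its fixed cost of $74.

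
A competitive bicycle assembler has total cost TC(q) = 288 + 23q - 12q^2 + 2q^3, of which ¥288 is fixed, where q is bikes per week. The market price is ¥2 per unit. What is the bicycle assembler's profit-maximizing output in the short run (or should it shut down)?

From TC, MC = TC'(q) = 23 - 24q + 6q^2 and AVC = VC/q = 23 - 12q + 2q^2.
AVC is minimized where dAVC/dq = -12 + 4q = 0, at q = 3; min AVC = 23 - 12·3 + 2·3^2 = ¥5.
Since P = ¥2 < min AVC = ¥5, price fails to cover variable cost at any output.
Best response: produce nothing and absorb the ¥288 fixed cost.

Shut down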